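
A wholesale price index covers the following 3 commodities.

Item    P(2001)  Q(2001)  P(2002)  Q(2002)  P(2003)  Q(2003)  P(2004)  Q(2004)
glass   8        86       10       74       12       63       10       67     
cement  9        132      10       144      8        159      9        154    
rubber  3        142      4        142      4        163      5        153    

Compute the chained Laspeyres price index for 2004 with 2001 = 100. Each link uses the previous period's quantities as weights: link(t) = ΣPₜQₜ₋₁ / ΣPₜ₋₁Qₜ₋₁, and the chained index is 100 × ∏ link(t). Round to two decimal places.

121.58

Link 2001→2002:
ΣP(2002)Q(2001) = 10×86 + 10×132 + 4×142 = 860 + 1320 + 568 = 2748
ΣP(2001)Q(2001) = 8×86 + 9×132 + 3×142 = 688 + 1188 + 426 = 2302
link = 2748/2302 = 1.193745
Link 2002→2003:
ΣP(2003)Q(2002) = 12×74 + 8×144 + 4×142 = 888 + 1152 + 568 = 2608
ΣP(2002)Q(2002) = 10×74 + 10×144 + 4×142 = 740 + 1440 + 568 = 2748
link = 2608/2748 = 0.949054
Link 2003→2004:
ΣP(2004)Q(2003) = 10×63 + 9×159 + 5×163 = 630 + 1431 + 815 = 2876
ΣP(2003)Q(2003) = 12×63 + 8×159 + 4×163 = 756 + 1272 + 652 = 2680
link = 2876/2680 = 1.073134
Chained index = 100 × 1.193745 × 0.949054 × 1.073134 = 121.5784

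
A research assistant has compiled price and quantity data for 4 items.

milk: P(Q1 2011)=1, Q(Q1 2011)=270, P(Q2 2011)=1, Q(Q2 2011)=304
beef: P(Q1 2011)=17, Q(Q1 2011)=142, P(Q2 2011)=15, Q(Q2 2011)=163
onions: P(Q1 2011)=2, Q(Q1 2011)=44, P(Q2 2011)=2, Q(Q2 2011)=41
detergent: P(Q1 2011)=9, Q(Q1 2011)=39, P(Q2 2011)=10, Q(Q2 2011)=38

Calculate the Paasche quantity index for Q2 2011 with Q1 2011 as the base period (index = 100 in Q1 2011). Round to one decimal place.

Paasche quantity index uses current-period prices as weights.
ΣP(Q2 2011)·Q(Q2 2011) = 1×304 + 15×163 + 2×41 + 10×38 = 304 + 2445 + 82 + 380 = 3211
ΣP(Q2 2011)·Q(Q1 2011) = 1×270 + 15×142 + 2×44 + 10×39 = 270 + 2130 + 88 + 390 = 2878
Index = 3211 / 2878 × 100 = 111.5705

111.6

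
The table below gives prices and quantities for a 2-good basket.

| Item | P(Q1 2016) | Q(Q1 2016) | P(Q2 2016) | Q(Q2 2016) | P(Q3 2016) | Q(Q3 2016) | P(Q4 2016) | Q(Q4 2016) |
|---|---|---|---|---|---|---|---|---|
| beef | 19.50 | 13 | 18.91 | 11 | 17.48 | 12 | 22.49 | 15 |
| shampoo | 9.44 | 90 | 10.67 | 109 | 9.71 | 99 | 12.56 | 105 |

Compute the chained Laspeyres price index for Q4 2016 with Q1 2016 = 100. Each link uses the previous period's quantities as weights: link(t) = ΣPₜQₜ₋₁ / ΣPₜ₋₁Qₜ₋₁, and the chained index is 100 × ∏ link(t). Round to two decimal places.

128.89

Link Q1 2016→Q2 2016:
ΣP(Q2 2016)Q(Q1 2016) = 18.91×13 + 10.67×90 = 245.83 + 960.3 = 1206.13
ΣP(Q1 2016)Q(Q1 2016) = 19.50×13 + 9.44×90 = 253.5 + 849.6 = 1103.1
link = 1206.13/1103.1 = 1.093400
Link Q2 2016→Q3 2016:
ΣP(Q3 2016)Q(Q2 2016) = 17.48×11 + 9.71×109 = 192.28 + 1058.39 = 1250.67
ΣP(Q2 2016)Q(Q2 2016) = 18.91×11 + 10.67×109 = 208.01 + 1163.03 = 1371.04
link = 1250.67/1371.04 = 0.912205
Link Q3 2016→Q4 2016:
ΣP(Q4 2016)Q(Q3 2016) = 22.49×12 + 12.56×99 = 269.88 + 1243.44 = 1513.32
ΣP(Q3 2016)Q(Q3 2016) = 17.48×12 + 9.71×99 = 209.76 + 961.29 = 1171.05
link = 1513.32/1171.05 = 1.292276
Chained index = 100 × 1.093400 × 0.912205 × 1.292276 = 128.8924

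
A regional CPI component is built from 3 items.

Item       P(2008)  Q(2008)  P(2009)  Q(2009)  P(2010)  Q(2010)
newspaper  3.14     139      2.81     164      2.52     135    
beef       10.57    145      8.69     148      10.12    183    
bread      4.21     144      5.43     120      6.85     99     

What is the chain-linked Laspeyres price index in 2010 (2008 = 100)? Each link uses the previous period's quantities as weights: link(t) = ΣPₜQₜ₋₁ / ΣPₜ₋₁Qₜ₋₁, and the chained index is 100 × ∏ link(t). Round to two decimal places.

Link 2008→2009:
ΣP(2009)Q(2008) = 2.81×139 + 8.69×145 + 5.43×144 = 390.59 + 1260.05 + 781.92 = 2432.56
ΣP(2008)Q(2008) = 3.14×139 + 10.57×145 + 4.21×144 = 436.46 + 1532.65 + 606.24 = 2575.35
link = 2432.56/2575.35 = 0.944555
Link 2009→2010:
ΣP(2010)Q(2009) = 2.52×164 + 10.12×148 + 6.85×120 = 413.28 + 1497.76 + 822 = 2733.04
ΣP(2009)Q(2009) = 2.81×164 + 8.69×148 + 5.43×120 = 460.84 + 1286.12 + 651.6 = 2398.56
link = 2733.04/2398.56 = 1.139450
Chained index = 100 × 0.944555 × 1.139450 = 107.6274

107.63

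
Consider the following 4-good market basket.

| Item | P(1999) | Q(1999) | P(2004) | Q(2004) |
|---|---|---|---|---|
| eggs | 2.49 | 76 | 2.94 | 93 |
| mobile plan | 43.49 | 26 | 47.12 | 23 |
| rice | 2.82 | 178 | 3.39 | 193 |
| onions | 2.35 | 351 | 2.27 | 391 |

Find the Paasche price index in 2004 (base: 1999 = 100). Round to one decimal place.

107.6

Paasche price index uses current-period quantities as weights.
ΣP(2004)·Q(2004) = 2.94×93 + 47.12×23 + 3.39×193 + 2.27×391 = 273.42 + 1083.76 + 654.27 + 887.57 = 2899.02
ΣP(1999)·Q(2004) = 2.49×93 + 43.49×23 + 2.82×193 + 2.35×391 = 231.57 + 1000.27 + 544.26 + 918.85 = 2694.95
Index = 2899.02 / 2694.95 × 100 = 107.5723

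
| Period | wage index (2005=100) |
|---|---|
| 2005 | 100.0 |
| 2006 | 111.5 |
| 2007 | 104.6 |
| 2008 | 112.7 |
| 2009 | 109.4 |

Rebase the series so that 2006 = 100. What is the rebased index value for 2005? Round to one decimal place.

89.7

Rebased(2005) = 100.0 / 111.5 × 100 = 89.6861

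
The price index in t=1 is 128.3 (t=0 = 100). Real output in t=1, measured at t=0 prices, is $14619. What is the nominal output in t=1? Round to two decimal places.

Nominal = Real × (Index/100) = 14619 × (128.3/100)
        = 14619 × 1.283 = 18756.1770

18756.18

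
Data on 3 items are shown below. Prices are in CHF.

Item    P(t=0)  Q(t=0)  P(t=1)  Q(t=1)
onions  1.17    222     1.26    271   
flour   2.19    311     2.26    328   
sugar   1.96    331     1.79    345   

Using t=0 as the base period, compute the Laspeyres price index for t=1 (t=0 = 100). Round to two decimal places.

Laspeyres price index uses base-period quantities as weights.
ΣP(t=1)·Q(t=0) = 1.26×222 + 2.26×311 + 1.79×331 = 279.72 + 702.86 + 592.49 = 1575.07
ΣP(t=0)·Q(t=0) = 1.17×222 + 2.19×311 + 1.96×331 = 259.74 + 681.09 + 648.76 = 1589.59
Index = 1575.07 / 1589.59 × 100 = 99.0866

99.09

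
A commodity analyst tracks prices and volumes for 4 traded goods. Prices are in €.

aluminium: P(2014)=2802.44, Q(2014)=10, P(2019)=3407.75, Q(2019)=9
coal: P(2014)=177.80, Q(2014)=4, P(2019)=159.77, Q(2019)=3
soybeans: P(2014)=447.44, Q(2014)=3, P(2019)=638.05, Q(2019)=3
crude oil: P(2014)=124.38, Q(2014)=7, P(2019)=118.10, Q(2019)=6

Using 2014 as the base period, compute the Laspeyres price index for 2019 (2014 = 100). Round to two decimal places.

Laspeyres price index uses base-period quantities as weights.
ΣP(2019)·Q(2014) = 3407.75×10 + 159.77×4 + 638.05×3 + 118.10×7 = 34077.5 + 639.08 + 1914.15 + 826.7 = 37457.43
ΣP(2014)·Q(2014) = 2802.44×10 + 177.80×4 + 447.44×3 + 124.38×7 = 28024.4 + 711.2 + 1342.32 + 870.66 = 30948.58
Index = 37457.43 / 30948.58 × 100 = 121.0312

121.03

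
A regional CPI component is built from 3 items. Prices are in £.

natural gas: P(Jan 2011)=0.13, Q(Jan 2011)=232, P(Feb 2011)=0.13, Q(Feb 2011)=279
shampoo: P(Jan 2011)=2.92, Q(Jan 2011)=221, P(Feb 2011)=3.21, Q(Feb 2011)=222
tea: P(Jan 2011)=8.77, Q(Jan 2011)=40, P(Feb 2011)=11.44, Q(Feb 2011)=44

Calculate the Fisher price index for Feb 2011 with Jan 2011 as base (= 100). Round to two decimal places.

Laspeyres component (base-period weights):
ΣP(Feb 2011)Q(Jan 2011) = 0.13×232 + 3.21×221 + 11.44×40 = 30.16 + 709.41 + 457.6 = 1197.17
ΣP(Jan 2011)Q(Jan 2011) = 0.13×232 + 2.92×221 + 8.77×40 = 30.16 + 645.32 + 350.8 = 1026.28
L = 1197.17 / 1026.28 × 100 = 116.6514
Paasche component (current-period weights):
ΣP(Feb 2011)Q(Feb 2011) = 0.13×279 + 3.21×222 + 11.44×44 = 36.27 + 712.62 + 503.36 = 1252.25
ΣP(Jan 2011)Q(Feb 2011) = 0.13×279 + 2.92×222 + 8.77×44 = 36.27 + 648.24 + 385.88 = 1070.39
P = 1252.25 / 1070.39 × 100 = 116.9901
Fisher = √(L × P) = √(116.6514 × 116.9901) = 116.8206

116.82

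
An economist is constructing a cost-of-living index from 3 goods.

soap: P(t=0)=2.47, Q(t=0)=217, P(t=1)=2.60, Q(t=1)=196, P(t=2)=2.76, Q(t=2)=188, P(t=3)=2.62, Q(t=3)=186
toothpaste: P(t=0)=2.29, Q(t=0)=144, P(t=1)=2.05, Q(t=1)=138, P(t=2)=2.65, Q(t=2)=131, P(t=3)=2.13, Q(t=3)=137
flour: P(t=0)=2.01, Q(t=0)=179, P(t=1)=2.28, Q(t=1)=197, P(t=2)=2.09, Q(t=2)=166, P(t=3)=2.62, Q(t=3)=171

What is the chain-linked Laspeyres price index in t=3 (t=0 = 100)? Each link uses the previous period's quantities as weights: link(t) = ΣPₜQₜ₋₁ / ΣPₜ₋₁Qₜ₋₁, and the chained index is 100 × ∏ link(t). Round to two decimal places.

Link t=0→t=1:
ΣP(t=1)Q(t=0) = 2.60×217 + 2.05×144 + 2.28×179 = 564.2 + 295.2 + 408.12 = 1267.52
ΣP(t=0)Q(t=0) = 2.47×217 + 2.29×144 + 2.01×179 = 535.99 + 329.76 + 359.79 = 1225.54
link = 1267.52/1225.54 = 1.034254
Link t=1→t=2:
ΣP(t=2)Q(t=1) = 2.76×196 + 2.65×138 + 2.09×197 = 540.96 + 365.7 + 411.73 = 1318.39
ΣP(t=1)Q(t=1) = 2.60×196 + 2.05×138 + 2.28×197 = 509.6 + 282.9 + 449.16 = 1241.66
link = 1318.39/1241.66 = 1.061796
Link t=2→t=3:
ΣP(t=3)Q(t=2) = 2.62×188 + 2.13×131 + 2.62×166 = 492.56 + 279.03 + 434.92 = 1206.51
ΣP(t=2)Q(t=2) = 2.76×188 + 2.65×131 + 2.09×166 = 518.88 + 347.15 + 346.94 = 1212.97
link = 1206.51/1212.97 = 0.994674
Chained index = 100 × 1.034254 × 1.061796 × 0.994674 = 109.2319

109.23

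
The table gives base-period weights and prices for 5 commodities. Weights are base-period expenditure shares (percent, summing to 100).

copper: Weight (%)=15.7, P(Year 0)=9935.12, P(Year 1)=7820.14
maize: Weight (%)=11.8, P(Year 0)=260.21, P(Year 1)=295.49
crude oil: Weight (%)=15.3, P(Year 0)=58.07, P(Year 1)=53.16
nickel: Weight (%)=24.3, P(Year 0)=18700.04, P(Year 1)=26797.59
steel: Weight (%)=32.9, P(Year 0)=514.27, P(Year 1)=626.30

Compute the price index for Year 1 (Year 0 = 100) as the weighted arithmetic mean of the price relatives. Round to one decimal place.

114.7

copper: 15.7 × (7820.14/9935.12) = 15.7 × 0.787121 = 12.3578
maize: 11.8 × (295.49/260.21) = 11.8 × 1.135583 = 13.3999
crude oil: 15.3 × (53.16/58.07) = 15.3 × 0.915447 = 14.0063
nickel: 24.3 × (26797.59/18700.04) = 24.3 × 1.433023 = 34.8225
steel: 32.9 × (626.30/514.27) = 32.9 × 1.217843 = 40.0670
Index = Σ wᵢ·(p₁ᵢ/p₀ᵢ) = 12.3578 + 13.3999 + 14.0063 + 34.8225 + 40.0670 = 114.6535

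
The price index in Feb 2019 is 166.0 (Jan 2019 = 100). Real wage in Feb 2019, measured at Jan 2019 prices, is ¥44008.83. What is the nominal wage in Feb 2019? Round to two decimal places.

Nominal = Real × (Index/100) = 44008.83 × (166.0/100)
        = 44008.83 × 1.660 = 73054.6578

73054.66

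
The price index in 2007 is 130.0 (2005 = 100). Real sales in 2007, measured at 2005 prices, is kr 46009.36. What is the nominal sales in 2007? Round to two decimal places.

Nominal = Real × (Index/100) = 46009.36 × (130.0/100)
        = 46009.36 × 1.300 = 59812.1680

59812.17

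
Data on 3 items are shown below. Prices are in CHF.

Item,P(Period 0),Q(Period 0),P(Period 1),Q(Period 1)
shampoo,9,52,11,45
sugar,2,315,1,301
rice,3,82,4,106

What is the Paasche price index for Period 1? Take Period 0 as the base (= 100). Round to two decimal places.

92.08

Paasche price index uses current-period quantities as weights.
ΣP(Period 1)·Q(Period 1) = 11×45 + 1×301 + 4×106 = 495 + 301 + 424 = 1220
ΣP(Period 0)·Q(Period 1) = 9×45 + 2×301 + 3×106 = 405 + 602 + 318 = 1325
Index = 1220 / 1325 × 100 = 92.0755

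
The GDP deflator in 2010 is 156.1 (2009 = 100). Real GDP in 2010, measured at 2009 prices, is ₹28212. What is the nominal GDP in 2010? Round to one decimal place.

44038.9

Nominal = Real × (Index/100) = 28212 × (156.1/100)
        = 28212 × 1.561 = 44038.9320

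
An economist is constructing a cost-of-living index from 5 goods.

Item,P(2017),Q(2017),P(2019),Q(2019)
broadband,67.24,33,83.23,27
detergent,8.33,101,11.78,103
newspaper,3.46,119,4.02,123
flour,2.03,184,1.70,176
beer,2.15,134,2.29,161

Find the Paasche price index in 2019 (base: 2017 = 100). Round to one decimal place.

121.6

Paasche price index uses current-period quantities as weights.
ΣP(2019)·Q(2019) = 83.23×27 + 11.78×103 + 4.02×123 + 1.70×176 + 2.29×161 = 2247.21 + 1213.34 + 494.46 + 299.2 + 368.69 = 4622.9
ΣP(2017)·Q(2019) = 67.24×27 + 8.33×103 + 3.46×123 + 2.03×176 + 2.15×161 = 1815.48 + 857.99 + 425.58 + 357.28 + 346.15 = 3802.48
Index = 4622.9 / 3802.48 × 100 = 121.5759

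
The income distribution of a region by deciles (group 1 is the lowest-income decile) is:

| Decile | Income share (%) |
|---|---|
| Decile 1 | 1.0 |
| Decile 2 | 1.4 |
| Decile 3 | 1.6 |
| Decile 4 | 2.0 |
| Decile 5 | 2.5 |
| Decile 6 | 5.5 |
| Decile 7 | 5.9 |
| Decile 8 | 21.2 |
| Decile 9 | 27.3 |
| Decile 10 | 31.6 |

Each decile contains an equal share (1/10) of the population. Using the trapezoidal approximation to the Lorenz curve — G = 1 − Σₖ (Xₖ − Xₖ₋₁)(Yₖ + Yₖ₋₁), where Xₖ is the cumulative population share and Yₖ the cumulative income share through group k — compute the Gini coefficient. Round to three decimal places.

0.569

Cumulative income shares Yₖ: 0.0100, 0.0240, 0.0400, 0.0600, 0.0850, 0.1400, 0.1990, 0.4110, 0.6840, 1.0000
Σ (Xₖ−Xₖ₋₁)(Yₖ+Yₖ₋₁) = (1/10)(0.0100+0.0000) + (1/10)(0.0240+0.0100) + (1/10)(0.0400+0.0240) + (1/10)(0.0600+0.0400) + (1/10)(0.0850+0.0600) + (1/10)(0.1400+0.0850) + (1/10)(0.1990+0.1400) + (1/10)(0.4110+0.1990) + (1/10)(0.6840+0.4110) + (1/10)(1.0000+0.6840)
  = 0.0010 + 0.0034 + 0.0064 + 0.0100 + 0.0145 + 0.0225 + 0.0339 + 0.0610 + 0.1095 + 0.1684 = 0.4306
G = 1 − 0.4306 = 0.5694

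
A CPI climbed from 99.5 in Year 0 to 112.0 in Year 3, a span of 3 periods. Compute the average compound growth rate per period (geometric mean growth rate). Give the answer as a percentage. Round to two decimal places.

4.02%

Growth factor = (112.0/99.5)^(1/3) = (1.125628)^(1/3) = 1.040235
Growth rate = 1.040235 − 1 = 0.040235 = 4.0235%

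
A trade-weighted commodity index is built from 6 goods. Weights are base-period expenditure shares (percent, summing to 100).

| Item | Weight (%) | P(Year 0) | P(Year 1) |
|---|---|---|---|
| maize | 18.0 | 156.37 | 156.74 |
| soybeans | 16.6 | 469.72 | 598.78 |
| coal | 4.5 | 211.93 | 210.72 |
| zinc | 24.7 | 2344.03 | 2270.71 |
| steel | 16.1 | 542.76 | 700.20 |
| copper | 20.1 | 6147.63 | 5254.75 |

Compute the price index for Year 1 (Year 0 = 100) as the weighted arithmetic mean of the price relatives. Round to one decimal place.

maize: 18.0 × (156.74/156.37) = 18.0 × 1.002366 = 18.0426
soybeans: 16.6 × (598.78/469.72) = 16.6 × 1.274759 = 21.1610
coal: 4.5 × (210.72/211.93) = 4.5 × 0.994291 = 4.4743
zinc: 24.7 × (2270.71/2344.03) = 24.7 × 0.968721 = 23.9274
steel: 16.1 × (700.20/542.76) = 16.1 × 1.290073 = 20.7702
copper: 20.1 × (5254.75/6147.63) = 20.1 × 0.854760 = 17.1807
Index = Σ wᵢ·(p₁ᵢ/p₀ᵢ) = 18.0426 + 21.1610 + 4.4743 + 23.9274 + 20.7702 + 17.1807 = 105.5562

105.6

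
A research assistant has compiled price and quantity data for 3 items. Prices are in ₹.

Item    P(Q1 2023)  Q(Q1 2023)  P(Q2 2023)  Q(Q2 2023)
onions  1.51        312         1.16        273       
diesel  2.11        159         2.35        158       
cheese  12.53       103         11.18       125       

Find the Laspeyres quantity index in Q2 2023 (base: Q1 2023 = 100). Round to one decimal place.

Laspeyres quantity index uses base-period prices as weights.
ΣP(Q1 2023)·Q(Q2 2023) = 1.51×273 + 2.11×158 + 12.53×125 = 412.23 + 333.38 + 1566.25 = 2311.86
ΣP(Q1 2023)·Q(Q1 2023) = 1.51×312 + 2.11×159 + 12.53×103 = 471.12 + 335.49 + 1290.59 = 2097.2
Index = 2311.86 / 2097.2 × 100 = 110.2356

110.2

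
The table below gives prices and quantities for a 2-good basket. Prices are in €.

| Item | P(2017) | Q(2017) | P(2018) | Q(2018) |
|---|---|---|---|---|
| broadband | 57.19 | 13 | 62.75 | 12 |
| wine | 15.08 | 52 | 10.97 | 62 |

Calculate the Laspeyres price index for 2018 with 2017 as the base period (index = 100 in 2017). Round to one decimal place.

Laspeyres price index uses base-period quantities as weights.
ΣP(2018)·Q(2017) = 62.75×13 + 10.97×52 = 815.75 + 570.44 = 1386.19
ΣP(2017)·Q(2017) = 57.19×13 + 15.08×52 = 743.47 + 784.16 = 1527.63
Index = 1386.19 / 1527.63 × 100 = 90.7412

90.7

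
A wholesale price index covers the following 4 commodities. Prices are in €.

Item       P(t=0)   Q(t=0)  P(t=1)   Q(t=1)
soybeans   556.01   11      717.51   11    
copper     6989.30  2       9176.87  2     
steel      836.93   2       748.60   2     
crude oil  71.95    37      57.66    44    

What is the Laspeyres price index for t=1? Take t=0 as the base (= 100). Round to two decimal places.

Laspeyres price index uses base-period quantities as weights.
ΣP(t=1)·Q(t=0) = 717.51×11 + 9176.87×2 + 748.60×2 + 57.66×37 = 7892.61 + 18353.74 + 1497.2 + 2133.42 = 29876.97
ΣP(t=0)·Q(t=0) = 556.01×11 + 6989.30×2 + 836.93×2 + 71.95×37 = 6116.11 + 13978.6 + 1673.86 + 2662.15 = 24430.72
Index = 29876.97 / 24430.72 × 100 = 122.2926

122.29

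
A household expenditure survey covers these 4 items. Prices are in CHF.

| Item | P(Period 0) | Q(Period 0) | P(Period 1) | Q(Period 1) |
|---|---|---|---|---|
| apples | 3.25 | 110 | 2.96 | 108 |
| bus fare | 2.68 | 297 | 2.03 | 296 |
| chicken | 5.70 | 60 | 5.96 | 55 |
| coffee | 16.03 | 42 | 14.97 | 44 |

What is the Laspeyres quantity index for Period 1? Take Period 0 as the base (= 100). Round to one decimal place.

99.7

Laspeyres quantity index uses base-period prices as weights.
ΣP(Period 0)·Q(Period 1) = 3.25×108 + 2.68×296 + 5.70×55 + 16.03×44 = 351 + 793.28 + 313.5 + 705.32 = 2163.1
ΣP(Period 0)·Q(Period 0) = 3.25×110 + 2.68×297 + 5.70×60 + 16.03×42 = 357.5 + 795.96 + 342 + 673.26 = 2168.72
Index = 2163.1 / 2168.72 × 100 = 99.7409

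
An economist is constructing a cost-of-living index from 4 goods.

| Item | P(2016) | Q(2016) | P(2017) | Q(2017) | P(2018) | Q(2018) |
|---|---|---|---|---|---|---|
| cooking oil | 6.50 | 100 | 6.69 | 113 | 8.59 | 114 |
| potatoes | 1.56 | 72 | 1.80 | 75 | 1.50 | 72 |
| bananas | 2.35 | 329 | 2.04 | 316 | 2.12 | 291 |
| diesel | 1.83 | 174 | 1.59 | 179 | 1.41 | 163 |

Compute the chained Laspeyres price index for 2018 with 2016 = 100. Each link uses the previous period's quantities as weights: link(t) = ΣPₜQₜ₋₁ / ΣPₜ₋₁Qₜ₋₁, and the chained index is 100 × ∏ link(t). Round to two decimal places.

Link 2016→2017:
ΣP(2017)Q(2016) = 6.69×100 + 1.80×72 + 2.04×329 + 1.59×174 = 669 + 129.6 + 671.16 + 276.66 = 1746.42
ΣP(2016)Q(2016) = 6.50×100 + 1.56×72 + 2.35×329 + 1.83×174 = 650 + 112.32 + 773.15 + 318.42 = 1853.89
link = 1746.42/1853.89 = 0.942030
Link 2017→2018:
ΣP(2018)Q(2017) = 8.59×113 + 1.50×75 + 2.12×316 + 1.41×179 = 970.67 + 112.5 + 669.92 + 252.39 = 2005.48
ΣP(2017)Q(2017) = 6.69×113 + 1.80×75 + 2.04×316 + 1.59×179 = 755.97 + 135 + 644.64 + 284.61 = 1820.22
link = 2005.48/1820.22 = 1.101779
Chained index = 100 × 0.942030 × 1.101779 = 103.7909

103.79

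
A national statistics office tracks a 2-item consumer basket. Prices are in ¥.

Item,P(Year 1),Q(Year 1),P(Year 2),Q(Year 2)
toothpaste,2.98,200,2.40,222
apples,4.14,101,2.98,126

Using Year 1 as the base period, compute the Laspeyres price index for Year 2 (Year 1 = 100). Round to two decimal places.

Laspeyres price index uses base-period quantities as weights.
ΣP(Year 2)·Q(Year 1) = 2.40×200 + 2.98×101 = 480 + 300.98 = 780.98
ΣP(Year 1)·Q(Year 1) = 2.98×200 + 4.14×101 = 596 + 418.14 = 1014.14
Index = 780.98 / 1014.14 × 100 = 77.0091

77.01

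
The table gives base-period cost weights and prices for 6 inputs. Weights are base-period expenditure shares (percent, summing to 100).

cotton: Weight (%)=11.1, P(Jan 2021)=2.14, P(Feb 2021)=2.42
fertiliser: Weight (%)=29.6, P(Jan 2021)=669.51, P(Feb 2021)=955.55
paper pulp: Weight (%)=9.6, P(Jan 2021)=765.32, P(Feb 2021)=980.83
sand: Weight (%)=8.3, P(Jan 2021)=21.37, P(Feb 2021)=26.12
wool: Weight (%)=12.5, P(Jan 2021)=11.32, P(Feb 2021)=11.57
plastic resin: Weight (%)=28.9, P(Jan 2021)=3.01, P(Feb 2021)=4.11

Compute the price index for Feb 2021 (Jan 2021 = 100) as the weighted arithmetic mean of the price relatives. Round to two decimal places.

129.48

cotton: 11.1 × (2.42/2.14) = 11.1 × 1.130841 = 12.5523
fertiliser: 29.6 × (955.55/669.51) = 29.6 × 1.427238 = 42.2462
paper pulp: 9.6 × (980.83/765.32) = 9.6 × 1.281595 = 12.3033
sand: 8.3 × (26.12/21.37) = 8.3 × 1.222274 = 10.1449
wool: 12.5 × (11.57/11.32) = 12.5 × 1.022085 = 12.7761
plastic resin: 28.9 × (4.11/3.01) = 28.9 × 1.365449 = 39.4615
Index = Σ wᵢ·(p₁ᵢ/p₀ᵢ) = 12.5523 + 42.2462 + 12.3033 + 10.1449 + 12.7761 + 39.4615 = 129.4843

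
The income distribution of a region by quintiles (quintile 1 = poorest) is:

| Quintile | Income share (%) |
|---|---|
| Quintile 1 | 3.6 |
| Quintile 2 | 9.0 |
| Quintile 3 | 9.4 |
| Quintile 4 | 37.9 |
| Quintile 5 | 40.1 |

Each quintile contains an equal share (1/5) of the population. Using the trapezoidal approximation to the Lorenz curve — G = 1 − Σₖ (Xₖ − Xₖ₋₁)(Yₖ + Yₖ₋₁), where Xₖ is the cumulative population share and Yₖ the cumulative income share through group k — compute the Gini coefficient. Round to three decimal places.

0.408

Cumulative income shares Yₖ: 0.0360, 0.1260, 0.2200, 0.5990, 1.0000
Σ (Xₖ−Xₖ₋₁)(Yₖ+Yₖ₋₁) = (1/5)(0.0360+0.0000) + (1/5)(0.1260+0.0360) + (1/5)(0.2200+0.1260) + (1/5)(0.5990+0.2200) + (1/5)(1.0000+0.5990)
  = 0.0072 + 0.0324 + 0.0692 + 0.1638 + 0.3198 = 0.5924
G = 1 − 0.5924 = 0.4076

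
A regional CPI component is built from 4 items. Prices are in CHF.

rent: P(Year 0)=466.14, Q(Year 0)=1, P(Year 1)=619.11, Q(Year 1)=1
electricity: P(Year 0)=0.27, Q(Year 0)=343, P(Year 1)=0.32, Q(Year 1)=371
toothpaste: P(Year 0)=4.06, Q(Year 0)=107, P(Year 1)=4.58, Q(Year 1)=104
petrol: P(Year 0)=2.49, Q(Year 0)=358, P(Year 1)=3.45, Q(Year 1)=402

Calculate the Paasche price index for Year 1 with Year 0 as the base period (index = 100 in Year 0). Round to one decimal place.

Paasche price index uses current-period quantities as weights.
ΣP(Year 1)·Q(Year 1) = 619.11×1 + 0.32×371 + 4.58×104 + 3.45×402 = 619.11 + 118.72 + 476.32 + 1386.9 = 2601.05
ΣP(Year 0)·Q(Year 1) = 466.14×1 + 0.27×371 + 4.06×104 + 2.49×402 = 466.14 + 100.17 + 422.24 + 1000.98 = 1989.53
Index = 2601.05 / 1989.53 × 100 = 130.7369

130.7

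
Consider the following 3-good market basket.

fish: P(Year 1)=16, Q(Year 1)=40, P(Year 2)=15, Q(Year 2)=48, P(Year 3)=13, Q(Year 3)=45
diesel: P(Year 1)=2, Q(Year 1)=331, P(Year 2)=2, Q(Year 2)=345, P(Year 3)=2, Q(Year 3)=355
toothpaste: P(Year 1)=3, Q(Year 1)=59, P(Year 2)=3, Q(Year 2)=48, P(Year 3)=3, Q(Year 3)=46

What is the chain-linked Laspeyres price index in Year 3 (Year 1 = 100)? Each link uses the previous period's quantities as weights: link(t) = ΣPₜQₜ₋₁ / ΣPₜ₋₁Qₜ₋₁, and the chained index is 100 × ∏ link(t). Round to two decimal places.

91.28

Link Year 1→Year 2:
ΣP(Year 2)Q(Year 1) = 15×40 + 2×331 + 3×59 = 600 + 662 + 177 = 1439
ΣP(Year 1)Q(Year 1) = 16×40 + 2×331 + 3×59 = 640 + 662 + 177 = 1479
link = 1439/1479 = 0.972955
Link Year 2→Year 3:
ΣP(Year 3)Q(Year 2) = 13×48 + 2×345 + 3×48 = 624 + 690 + 144 = 1458
ΣP(Year 2)Q(Year 2) = 15×48 + 2×345 + 3×48 = 720 + 690 + 144 = 1554
link = 1458/1554 = 0.938224
Chained index = 100 × 0.972955 × 0.938224 = 91.2849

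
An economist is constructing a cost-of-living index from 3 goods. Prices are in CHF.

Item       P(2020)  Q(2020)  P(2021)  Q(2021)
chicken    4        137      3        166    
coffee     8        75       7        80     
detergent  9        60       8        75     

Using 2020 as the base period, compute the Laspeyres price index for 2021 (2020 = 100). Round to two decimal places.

Laspeyres price index uses base-period quantities as weights.
ΣP(2021)·Q(2020) = 3×137 + 7×75 + 8×60 = 411 + 525 + 480 = 1416
ΣP(2020)·Q(2020) = 4×137 + 8×75 + 9×60 = 548 + 600 + 540 = 1688
Index = 1416 / 1688 × 100 = 83.8863

83.89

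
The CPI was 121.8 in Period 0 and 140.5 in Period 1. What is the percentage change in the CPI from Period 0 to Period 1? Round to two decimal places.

15.35%

Change = (140.5 − 121.8) / 121.8 × 100
       = 18.7 / 121.8 × 100 = 15.3530%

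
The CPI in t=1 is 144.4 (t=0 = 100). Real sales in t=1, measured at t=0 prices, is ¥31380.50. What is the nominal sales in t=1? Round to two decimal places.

45313.44

Nominal = Real × (Index/100) = 31380.50 × (144.4/100)
        = 31380.50 × 1.444 = 45313.4420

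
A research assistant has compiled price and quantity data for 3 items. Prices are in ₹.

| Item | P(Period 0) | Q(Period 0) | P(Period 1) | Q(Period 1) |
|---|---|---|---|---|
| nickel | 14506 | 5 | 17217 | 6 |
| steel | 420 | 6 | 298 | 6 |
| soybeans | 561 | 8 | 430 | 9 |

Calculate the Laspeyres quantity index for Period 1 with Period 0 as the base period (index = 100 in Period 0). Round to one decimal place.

Laspeyres quantity index uses base-period prices as weights.
ΣP(Period 0)·Q(Period 1) = 14506×6 + 420×6 + 561×9 = 87036 + 2520 + 5049 = 94605
ΣP(Period 0)·Q(Period 0) = 14506×5 + 420×6 + 561×8 = 72530 + 2520 + 4488 = 79538
Index = 94605 / 79538 × 100 = 118.9431

118.9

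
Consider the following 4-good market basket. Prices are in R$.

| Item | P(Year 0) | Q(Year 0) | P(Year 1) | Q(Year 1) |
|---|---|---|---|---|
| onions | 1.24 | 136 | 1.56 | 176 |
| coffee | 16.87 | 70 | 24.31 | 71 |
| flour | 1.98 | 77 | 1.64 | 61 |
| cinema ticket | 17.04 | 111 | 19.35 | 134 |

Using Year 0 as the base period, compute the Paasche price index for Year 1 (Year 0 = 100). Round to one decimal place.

Paasche price index uses current-period quantities as weights.
ΣP(Year 1)·Q(Year 1) = 1.56×176 + 24.31×71 + 1.64×61 + 19.35×134 = 274.56 + 1726.01 + 100.04 + 2592.9 = 4693.51
ΣP(Year 0)·Q(Year 1) = 1.24×176 + 16.87×71 + 1.98×61 + 17.04×134 = 218.24 + 1197.77 + 120.78 + 2283.36 = 3820.15
Index = 4693.51 / 3820.15 × 100 = 122.8619

122.9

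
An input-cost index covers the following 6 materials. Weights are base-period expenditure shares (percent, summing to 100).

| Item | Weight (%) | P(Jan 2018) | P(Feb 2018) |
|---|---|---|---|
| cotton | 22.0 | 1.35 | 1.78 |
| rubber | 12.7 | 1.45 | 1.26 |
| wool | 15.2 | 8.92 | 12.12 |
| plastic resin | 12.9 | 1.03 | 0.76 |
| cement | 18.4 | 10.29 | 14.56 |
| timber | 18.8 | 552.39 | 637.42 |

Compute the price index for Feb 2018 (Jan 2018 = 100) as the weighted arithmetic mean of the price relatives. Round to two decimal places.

117.94

cotton: 22.0 × (1.78/1.35) = 22.0 × 1.318519 = 29.0074
rubber: 12.7 × (1.26/1.45) = 12.7 × 0.868966 = 11.0359
wool: 15.2 × (12.12/8.92) = 15.2 × 1.358744 = 20.6529
plastic resin: 12.9 × (0.76/1.03) = 12.9 × 0.737864 = 9.5184
cement: 18.4 × (14.56/10.29) = 18.4 × 1.414966 = 26.0354
timber: 18.8 × (637.42/552.39) = 18.8 × 1.153931 = 21.6939
Index = Σ wᵢ·(p₁ᵢ/p₀ᵢ) = 29.0074 + 11.0359 + 20.6529 + 9.5184 + 26.0354 + 21.6939 = 117.9439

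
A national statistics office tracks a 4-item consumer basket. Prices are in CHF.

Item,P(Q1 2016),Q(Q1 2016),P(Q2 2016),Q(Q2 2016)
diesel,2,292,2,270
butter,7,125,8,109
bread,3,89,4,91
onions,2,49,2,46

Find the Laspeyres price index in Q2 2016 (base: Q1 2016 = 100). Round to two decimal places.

Laspeyres price index uses base-period quantities as weights.
ΣP(Q2 2016)·Q(Q1 2016) = 2×292 + 8×125 + 4×89 + 2×49 = 584 + 1000 + 356 + 98 = 2038
ΣP(Q1 2016)·Q(Q1 2016) = 2×292 + 7×125 + 3×89 + 2×49 = 584 + 875 + 267 + 98 = 1824
Index = 2038 / 1824 × 100 = 111.7325

111.73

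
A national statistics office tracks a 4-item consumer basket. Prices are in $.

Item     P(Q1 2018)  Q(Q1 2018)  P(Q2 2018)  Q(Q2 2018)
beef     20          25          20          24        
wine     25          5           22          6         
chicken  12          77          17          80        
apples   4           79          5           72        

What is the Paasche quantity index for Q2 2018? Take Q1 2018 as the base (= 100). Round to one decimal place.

Paasche quantity index uses current-period prices as weights.
ΣP(Q2 2018)·Q(Q2 2018) = 20×24 + 22×6 + 17×80 + 5×72 = 480 + 132 + 1360 + 360 = 2332
ΣP(Q2 2018)·Q(Q1 2018) = 20×25 + 22×5 + 17×77 + 5×79 = 500 + 110 + 1309 + 395 = 2314
Index = 2332 / 2314 × 100 = 100.7779

100.8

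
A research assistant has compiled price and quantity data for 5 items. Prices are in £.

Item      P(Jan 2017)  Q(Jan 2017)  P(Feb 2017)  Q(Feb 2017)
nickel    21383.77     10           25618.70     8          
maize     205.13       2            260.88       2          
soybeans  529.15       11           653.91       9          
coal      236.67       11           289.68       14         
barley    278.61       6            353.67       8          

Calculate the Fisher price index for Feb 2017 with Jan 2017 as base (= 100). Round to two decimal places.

Laspeyres component (base-period weights):
ΣP(Feb 2017)Q(Jan 2017) = 25618.70×10 + 260.88×2 + 653.91×11 + 289.68×11 + 353.67×6 = 256187 + 521.76 + 7193.01 + 3186.48 + 2122.02 = 269210.27
ΣP(Jan 2017)Q(Jan 2017) = 21383.77×10 + 205.13×2 + 529.15×11 + 236.67×11 + 278.61×6 = 213837.7 + 410.26 + 5820.65 + 2603.37 + 1671.66 = 224343.64
L = 269210.27 / 224343.64 × 100 = 119.9991
Paasche component (current-period weights):
ΣP(Feb 2017)Q(Feb 2017) = 25618.70×8 + 260.88×2 + 653.91×9 + 289.68×14 + 353.67×8 = 204949.6 + 521.76 + 5885.19 + 4055.52 + 2829.36 = 218241.43
ΣP(Jan 2017)Q(Feb 2017) = 21383.77×8 + 205.13×2 + 529.15×9 + 236.67×14 + 278.61×8 = 171070.16 + 410.26 + 4762.35 + 3313.38 + 2228.88 = 181785.03
P = 218241.43 / 181785.03 × 100 = 120.0547
Fisher = √(L × P) = √(119.9991 × 120.0547) = 120.0269

120.03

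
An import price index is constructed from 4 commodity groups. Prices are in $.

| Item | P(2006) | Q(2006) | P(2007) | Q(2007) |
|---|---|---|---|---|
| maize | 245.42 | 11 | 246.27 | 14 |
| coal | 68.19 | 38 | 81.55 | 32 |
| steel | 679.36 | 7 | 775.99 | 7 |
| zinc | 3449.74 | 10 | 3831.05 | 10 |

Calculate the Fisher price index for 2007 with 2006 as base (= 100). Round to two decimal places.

Laspeyres component (base-period weights):
ΣP(2007)Q(2006) = 246.27×11 + 81.55×38 + 775.99×7 + 3831.05×10 = 2708.97 + 3098.9 + 5431.93 + 38310.5 = 49550.3
ΣP(2006)Q(2006) = 245.42×11 + 68.19×38 + 679.36×7 + 3449.74×10 = 2699.62 + 2591.22 + 4755.52 + 34497.4 = 44543.76
L = 49550.3 / 44543.76 × 100 = 111.2396
Paasche component (current-period weights):
ΣP(2007)Q(2007) = 246.27×14 + 81.55×32 + 775.99×7 + 3831.05×10 = 3447.78 + 2609.6 + 5431.93 + 38310.5 = 49799.81
ΣP(2006)Q(2007) = 245.42×14 + 68.19×32 + 679.36×7 + 3449.74×10 = 3435.88 + 2182.08 + 4755.52 + 34497.4 = 44870.88
P = 49799.81 / 44870.88 × 100 = 110.9847
Fisher = √(L × P) = √(111.2396 × 110.9847) = 111.1121

111.11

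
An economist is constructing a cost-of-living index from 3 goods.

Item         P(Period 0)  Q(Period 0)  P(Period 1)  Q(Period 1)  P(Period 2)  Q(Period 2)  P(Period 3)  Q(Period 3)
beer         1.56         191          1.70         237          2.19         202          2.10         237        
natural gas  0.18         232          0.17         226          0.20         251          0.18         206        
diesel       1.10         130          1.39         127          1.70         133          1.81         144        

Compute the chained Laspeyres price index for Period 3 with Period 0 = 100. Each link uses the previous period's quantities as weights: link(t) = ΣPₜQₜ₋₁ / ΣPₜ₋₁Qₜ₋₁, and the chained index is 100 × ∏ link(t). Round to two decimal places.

140.81

Link Period 0→Period 1:
ΣP(Period 1)Q(Period 0) = 1.70×191 + 0.17×232 + 1.39×130 = 324.7 + 39.44 + 180.7 = 544.84
ΣP(Period 0)Q(Period 0) = 1.56×191 + 0.18×232 + 1.10×130 = 297.96 + 41.76 + 143 = 482.72
link = 544.84/482.72 = 1.128687
Link Period 1→Period 2:
ΣP(Period 2)Q(Period 1) = 2.19×237 + 0.20×226 + 1.70×127 = 519.03 + 45.2 + 215.9 = 780.13
ΣP(Period 1)Q(Period 1) = 1.70×237 + 0.17×226 + 1.39×127 = 402.9 + 38.42 + 176.53 = 617.85
link = 780.13/617.85 = 1.262653
Link Period 2→Period 3:
ΣP(Period 3)Q(Period 2) = 2.10×202 + 0.18×251 + 1.81×133 = 424.2 + 45.18 + 240.73 = 710.11
ΣP(Period 2)Q(Period 2) = 2.19×202 + 0.20×251 + 1.70×133 = 442.38 + 50.2 + 226.1 = 718.68
link = 710.11/718.68 = 0.988075
Chained index = 100 × 1.128687 × 1.262653 × 0.988075 = 140.8146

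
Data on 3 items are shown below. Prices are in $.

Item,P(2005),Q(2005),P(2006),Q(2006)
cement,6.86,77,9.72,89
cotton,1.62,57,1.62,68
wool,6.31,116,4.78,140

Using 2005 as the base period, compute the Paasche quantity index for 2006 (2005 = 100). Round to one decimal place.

117.9

Paasche quantity index uses current-period prices as weights.
ΣP(2006)·Q(2006) = 9.72×89 + 1.62×68 + 4.78×140 = 865.08 + 110.16 + 669.2 = 1644.44
ΣP(2006)·Q(2005) = 9.72×77 + 1.62×57 + 4.78×116 = 748.44 + 92.34 + 554.48 = 1395.26
Index = 1644.44 / 1395.26 × 100 = 117.8590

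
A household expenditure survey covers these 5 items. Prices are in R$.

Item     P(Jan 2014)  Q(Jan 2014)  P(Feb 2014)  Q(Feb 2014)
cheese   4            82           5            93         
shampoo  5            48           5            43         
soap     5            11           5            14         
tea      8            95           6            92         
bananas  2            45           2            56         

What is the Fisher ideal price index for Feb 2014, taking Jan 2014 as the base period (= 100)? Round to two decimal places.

Laspeyres component (base-period weights):
ΣP(Feb 2014)Q(Jan 2014) = 5×82 + 5×48 + 5×11 + 6×95 + 2×45 = 410 + 240 + 55 + 570 + 90 = 1365
ΣP(Jan 2014)Q(Jan 2014) = 4×82 + 5×48 + 5×11 + 8×95 + 2×45 = 328 + 240 + 55 + 760 + 90 = 1473
L = 1365 / 1473 × 100 = 92.6680
Paasche component (current-period weights):
ΣP(Feb 2014)Q(Feb 2014) = 5×93 + 5×43 + 5×14 + 6×92 + 2×56 = 465 + 215 + 70 + 552 + 112 = 1414
ΣP(Jan 2014)Q(Feb 2014) = 4×93 + 5×43 + 5×14 + 8×92 + 2×56 = 372 + 215 + 70 + 736 + 112 = 1505
P = 1414 / 1505 × 100 = 93.9535
Fisher = √(L × P) = √(92.6680 × 93.9535) = 93.3085

93.31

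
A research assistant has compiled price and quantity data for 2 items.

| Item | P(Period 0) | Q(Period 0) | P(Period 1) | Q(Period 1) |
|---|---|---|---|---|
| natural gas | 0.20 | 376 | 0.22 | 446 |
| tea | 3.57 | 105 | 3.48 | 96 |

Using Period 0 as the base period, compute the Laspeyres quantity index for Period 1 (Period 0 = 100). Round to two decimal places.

95.97

Laspeyres quantity index uses base-period prices as weights.
ΣP(Period 0)·Q(Period 1) = 0.20×446 + 3.57×96 = 89.2 + 342.72 = 431.92
ΣP(Period 0)·Q(Period 0) = 0.20×376 + 3.57×105 = 75.2 + 374.85 = 450.05
Index = 431.92 / 450.05 × 100 = 95.9716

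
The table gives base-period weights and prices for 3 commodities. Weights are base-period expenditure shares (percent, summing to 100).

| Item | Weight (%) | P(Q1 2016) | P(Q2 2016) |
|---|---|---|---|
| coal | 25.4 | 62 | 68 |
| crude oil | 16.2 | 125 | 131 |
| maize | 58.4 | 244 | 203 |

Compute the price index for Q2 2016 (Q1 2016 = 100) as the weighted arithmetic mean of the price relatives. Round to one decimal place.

coal: 25.4 × (68/62) = 25.4 × 1.096774 = 27.8581
crude oil: 16.2 × (131/125) = 16.2 × 1.048000 = 16.9776
maize: 58.4 × (203/244) = 58.4 × 0.831967 = 48.5869
Index = Σ wᵢ·(p₁ᵢ/p₀ᵢ) = 27.8581 + 16.9776 + 48.5869 = 93.4225

93.4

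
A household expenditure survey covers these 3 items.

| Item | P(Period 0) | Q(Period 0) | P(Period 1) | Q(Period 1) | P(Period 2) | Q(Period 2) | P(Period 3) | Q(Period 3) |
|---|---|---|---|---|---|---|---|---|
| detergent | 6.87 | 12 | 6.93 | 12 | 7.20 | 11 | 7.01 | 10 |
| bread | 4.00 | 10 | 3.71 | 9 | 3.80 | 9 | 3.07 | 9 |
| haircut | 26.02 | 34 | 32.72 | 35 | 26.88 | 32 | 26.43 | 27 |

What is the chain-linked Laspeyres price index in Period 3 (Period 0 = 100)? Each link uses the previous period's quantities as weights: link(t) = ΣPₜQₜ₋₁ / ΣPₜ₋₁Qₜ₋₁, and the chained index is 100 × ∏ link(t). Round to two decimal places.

100.53

Link Period 0→Period 1:
ΣP(Period 1)Q(Period 0) = 6.93×12 + 3.71×10 + 32.72×34 = 83.16 + 37.1 + 1112.48 = 1232.74
ΣP(Period 0)Q(Period 0) = 6.87×12 + 4.00×10 + 26.02×34 = 82.44 + 40 + 884.68 = 1007.12
link = 1232.74/1007.12 = 1.224025
Link Period 1→Period 2:
ΣP(Period 2)Q(Period 1) = 7.20×12 + 3.80×9 + 26.88×35 = 86.4 + 34.2 + 940.8 = 1061.4
ΣP(Period 1)Q(Period 1) = 6.93×12 + 3.71×9 + 32.72×35 = 83.16 + 33.39 + 1145.2 = 1261.75
link = 1061.4/1261.75 = 0.841213
Link Period 2→Period 3:
ΣP(Period 3)Q(Period 2) = 7.01×11 + 3.07×9 + 26.43×32 = 77.11 + 27.63 + 845.76 = 950.5
ΣP(Period 2)Q(Period 2) = 7.20×11 + 3.80×9 + 26.88×32 = 79.2 + 34.2 + 860.16 = 973.56
link = 950.5/973.56 = 0.976314
Chained index = 100 × 1.224025 × 0.841213 × 0.976314 = 100.5276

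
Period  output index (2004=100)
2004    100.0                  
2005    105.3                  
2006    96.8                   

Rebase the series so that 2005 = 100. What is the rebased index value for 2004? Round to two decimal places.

94.97

Rebased(2004) = 100.0 / 105.3 × 100 = 94.9668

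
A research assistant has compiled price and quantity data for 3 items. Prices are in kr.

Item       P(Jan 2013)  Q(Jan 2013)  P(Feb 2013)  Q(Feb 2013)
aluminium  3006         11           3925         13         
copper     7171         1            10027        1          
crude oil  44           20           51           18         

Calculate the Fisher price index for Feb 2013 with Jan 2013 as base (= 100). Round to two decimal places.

131.80

Laspeyres component (base-period weights):
ΣP(Feb 2013)Q(Jan 2013) = 3925×11 + 10027×1 + 51×20 = 43175 + 10027 + 1020 = 54222
ΣP(Jan 2013)Q(Jan 2013) = 3006×11 + 7171×1 + 44×20 = 33066 + 7171 + 880 = 41117
L = 54222 / 41117 × 100 = 131.8725
Paasche component (current-period weights):
ΣP(Feb 2013)Q(Feb 2013) = 3925×13 + 10027×1 + 51×18 = 51025 + 10027 + 918 = 61970
ΣP(Jan 2013)Q(Feb 2013) = 3006×13 + 7171×1 + 44×18 = 39078 + 7171 + 792 = 47041
P = 61970 / 47041 × 100 = 131.7361
Fisher = √(L × P) = √(131.8725 × 131.7361) = 131.8043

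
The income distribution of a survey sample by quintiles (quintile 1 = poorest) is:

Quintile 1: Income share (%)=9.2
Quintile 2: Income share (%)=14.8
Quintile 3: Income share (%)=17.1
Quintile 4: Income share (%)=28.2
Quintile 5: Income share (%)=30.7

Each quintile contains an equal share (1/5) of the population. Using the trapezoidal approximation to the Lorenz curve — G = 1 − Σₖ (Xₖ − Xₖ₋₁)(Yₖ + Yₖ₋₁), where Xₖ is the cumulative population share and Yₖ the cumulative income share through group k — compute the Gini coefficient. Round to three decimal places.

0.226

Cumulative income shares Yₖ: 0.0920, 0.2400, 0.4110, 0.6930, 1.0000
Σ (Xₖ−Xₖ₋₁)(Yₖ+Yₖ₋₁) = (1/5)(0.0920+0.0000) + (1/5)(0.2400+0.0920) + (1/5)(0.4110+0.2400) + (1/5)(0.6930+0.4110) + (1/5)(1.0000+0.6930)
  = 0.0184 + 0.0664 + 0.1302 + 0.2208 + 0.3386 = 0.7744
G = 1 − 0.7744 = 0.2256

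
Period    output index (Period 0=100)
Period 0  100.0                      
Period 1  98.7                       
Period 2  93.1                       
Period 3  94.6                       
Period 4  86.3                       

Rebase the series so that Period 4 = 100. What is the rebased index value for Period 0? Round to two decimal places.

115.87

Rebased(Period 0) = 100.0 / 86.3 × 100 = 115.8749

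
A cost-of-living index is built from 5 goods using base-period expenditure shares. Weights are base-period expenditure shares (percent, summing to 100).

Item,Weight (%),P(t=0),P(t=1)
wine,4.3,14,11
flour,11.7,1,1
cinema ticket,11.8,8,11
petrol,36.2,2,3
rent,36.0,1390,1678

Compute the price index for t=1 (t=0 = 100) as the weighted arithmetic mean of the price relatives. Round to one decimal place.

129.1

wine: 4.3 × (11/14) = 4.3 × 0.785714 = 3.3786
flour: 11.7 × (1/1) = 11.7 × 1.000000 = 11.7000
cinema ticket: 11.8 × (11/8) = 11.8 × 1.375000 = 16.2250
petrol: 36.2 × (3/2) = 36.2 × 1.500000 = 54.3000
rent: 36.0 × (1678/1390) = 36.0 × 1.207194 = 43.4590
Index = Σ wᵢ·(p₁ᵢ/p₀ᵢ) = 3.3786 + 11.7000 + 16.2250 + 54.3000 + 43.4590 = 129.0626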